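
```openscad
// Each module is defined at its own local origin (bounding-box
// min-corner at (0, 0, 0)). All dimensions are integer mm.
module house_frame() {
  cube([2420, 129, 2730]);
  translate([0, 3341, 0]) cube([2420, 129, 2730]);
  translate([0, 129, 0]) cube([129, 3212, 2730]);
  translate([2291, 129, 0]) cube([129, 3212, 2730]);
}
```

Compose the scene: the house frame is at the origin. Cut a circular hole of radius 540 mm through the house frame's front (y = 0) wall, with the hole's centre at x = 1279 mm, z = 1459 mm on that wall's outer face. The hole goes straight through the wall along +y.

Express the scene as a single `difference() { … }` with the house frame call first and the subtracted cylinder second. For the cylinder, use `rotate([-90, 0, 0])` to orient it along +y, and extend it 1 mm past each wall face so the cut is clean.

difference() {
  house_frame();
  translate([1279, -1, 1459]) rotate([-90, 0, 0]) cylinder(h = 131, r = 540);
}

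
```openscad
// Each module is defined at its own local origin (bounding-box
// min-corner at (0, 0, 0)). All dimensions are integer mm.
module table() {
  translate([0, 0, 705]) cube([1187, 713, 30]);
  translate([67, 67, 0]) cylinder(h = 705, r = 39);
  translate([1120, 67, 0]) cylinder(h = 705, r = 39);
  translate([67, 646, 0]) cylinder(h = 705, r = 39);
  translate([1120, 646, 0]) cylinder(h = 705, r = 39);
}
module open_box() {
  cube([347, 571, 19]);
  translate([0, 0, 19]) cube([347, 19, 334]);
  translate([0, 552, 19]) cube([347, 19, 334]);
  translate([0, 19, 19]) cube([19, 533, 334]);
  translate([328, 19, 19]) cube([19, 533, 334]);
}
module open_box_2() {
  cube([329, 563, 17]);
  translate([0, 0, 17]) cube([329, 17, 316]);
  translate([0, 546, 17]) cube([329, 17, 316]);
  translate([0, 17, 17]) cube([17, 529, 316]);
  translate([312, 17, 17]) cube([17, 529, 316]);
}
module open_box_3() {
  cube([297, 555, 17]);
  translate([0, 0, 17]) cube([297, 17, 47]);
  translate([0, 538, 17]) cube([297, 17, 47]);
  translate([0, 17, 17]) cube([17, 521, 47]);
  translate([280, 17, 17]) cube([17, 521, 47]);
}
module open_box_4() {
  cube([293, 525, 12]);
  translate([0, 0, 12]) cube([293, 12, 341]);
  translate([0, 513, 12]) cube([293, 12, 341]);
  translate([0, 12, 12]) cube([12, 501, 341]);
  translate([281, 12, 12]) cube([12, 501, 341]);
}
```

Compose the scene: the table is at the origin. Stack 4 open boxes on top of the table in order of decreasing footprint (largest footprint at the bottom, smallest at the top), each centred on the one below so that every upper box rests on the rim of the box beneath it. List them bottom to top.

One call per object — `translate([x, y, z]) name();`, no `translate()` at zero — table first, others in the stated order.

table();
translate([420, 71, 735]) open_box();
translate([429, 75, 1088]) open_box_2();
translate([445, 79, 1421]) open_box_3();
translate([447, 94, 1485]) open_box_4();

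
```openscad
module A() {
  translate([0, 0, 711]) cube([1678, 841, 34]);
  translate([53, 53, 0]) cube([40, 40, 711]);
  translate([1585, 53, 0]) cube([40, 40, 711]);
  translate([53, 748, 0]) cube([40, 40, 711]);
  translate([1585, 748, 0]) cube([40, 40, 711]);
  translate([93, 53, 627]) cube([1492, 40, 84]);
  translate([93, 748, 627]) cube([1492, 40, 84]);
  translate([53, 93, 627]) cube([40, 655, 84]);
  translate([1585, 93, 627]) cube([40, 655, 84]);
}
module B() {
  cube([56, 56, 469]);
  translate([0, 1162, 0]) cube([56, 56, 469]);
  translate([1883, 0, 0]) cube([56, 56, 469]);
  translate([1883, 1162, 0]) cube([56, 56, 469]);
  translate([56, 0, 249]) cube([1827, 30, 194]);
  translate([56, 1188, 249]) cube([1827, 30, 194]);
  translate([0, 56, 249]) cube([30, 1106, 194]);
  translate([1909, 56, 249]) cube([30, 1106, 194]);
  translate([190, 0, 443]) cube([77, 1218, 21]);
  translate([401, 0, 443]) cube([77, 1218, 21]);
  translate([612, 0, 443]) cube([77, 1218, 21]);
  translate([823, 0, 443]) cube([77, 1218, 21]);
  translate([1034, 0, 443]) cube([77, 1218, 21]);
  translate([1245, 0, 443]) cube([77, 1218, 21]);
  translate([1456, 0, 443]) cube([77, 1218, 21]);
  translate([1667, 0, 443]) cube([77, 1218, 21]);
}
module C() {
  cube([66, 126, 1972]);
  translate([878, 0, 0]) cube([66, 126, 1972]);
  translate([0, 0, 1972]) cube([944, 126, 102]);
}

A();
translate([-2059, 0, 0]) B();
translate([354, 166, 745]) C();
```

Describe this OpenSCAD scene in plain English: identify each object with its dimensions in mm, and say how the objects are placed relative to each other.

A is a table: top 1678 mm (x) × 841 mm (y), 34 mm thick, upper face at z = 745 mm, on four 40×40 mm square legs, each inset 53 mm from the nearest pair of top edges, running from z = 0 to the bottom of the top. Four apron rails, 40 mm thick and 84 mm tall, run between adjacent legs with their top edges flush with the underside of the top and their outer faces flush with the legs' outer faces.

B is a bed frame 1939 mm long (x) by 1218 mm wide (y). Four 56×56 mm corner posts, 469 mm tall, at the corners of the footprint. Four rails of 30 mm thickness and 194 mm height run between adjacent posts with their undersides at z = 249 mm, their outer faces flush with the outside of the frame (the two x-running rails run between the posts' inner faces; the two y-running rails run between the posts' inner faces). 8 slats, each 77 mm wide (x) and 21 mm thick, lie across the top of the two x-running rails, running the full 1218 mm width of the frame in y; the slats are evenly spaced along x between the inner faces of the end posts with equal gaps (rounded down to the nearest mm) at the −x end and between each pair — any rounding remainder accumulates at the +x end.

C is a door frame. The clear opening is 812 mm wide and 1972 mm high. Two 66 mm wide jambs, 126 mm deep, stand either side of the opening from the floor to the top of the opening. A 102 mm thick head sits across the top of both jambs, spanning the full outside width of the frame.

The bed frame is on the floor beside the table on its −x side. The door frame is on top of the table.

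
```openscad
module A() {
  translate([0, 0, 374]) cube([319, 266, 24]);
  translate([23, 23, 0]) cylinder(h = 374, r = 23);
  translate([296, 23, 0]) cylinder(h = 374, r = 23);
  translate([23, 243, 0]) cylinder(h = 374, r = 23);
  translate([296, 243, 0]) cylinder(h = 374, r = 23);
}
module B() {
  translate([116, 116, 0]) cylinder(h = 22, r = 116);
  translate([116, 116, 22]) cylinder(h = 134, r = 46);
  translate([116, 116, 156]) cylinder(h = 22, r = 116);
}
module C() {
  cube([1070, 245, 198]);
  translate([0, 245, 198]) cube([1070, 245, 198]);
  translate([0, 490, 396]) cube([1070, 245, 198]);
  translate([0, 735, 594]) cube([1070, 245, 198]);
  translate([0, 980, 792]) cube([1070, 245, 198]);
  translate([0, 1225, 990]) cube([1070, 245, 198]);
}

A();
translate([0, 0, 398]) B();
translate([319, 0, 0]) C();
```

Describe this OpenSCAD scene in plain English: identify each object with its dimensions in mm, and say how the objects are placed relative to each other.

A is a four-legged stool. The seat is a 319×266×24 mm slab whose top surface is at z = 398 mm; four round legs, each 46 mm in diameter, run from the floor (z = 0) to the underside of the seat, each leg's axis is inset half a diameter from the nearest pair of seat edges (so the leg's bounding box is flush with the corner).

B is a spool: two coaxial disc flanges of radius 116 mm and thickness 22 mm, joined by a core cylinder of radius 46 mm and height 134 mm. The lower flange rests on z = 0 and the three cylinders share a vertical axis.

C is a run of 6 identical solid stair steps. Each tread is 1070×245 mm and each step block is 198 mm high. Step 1 rests on the floor; step k is offset from step 1 by (k−1)×245 mm in y and (k−1)×198 mm in z.

The spool is on top of the stool. The staircase is against the stool's +x side, with their −y faces flush.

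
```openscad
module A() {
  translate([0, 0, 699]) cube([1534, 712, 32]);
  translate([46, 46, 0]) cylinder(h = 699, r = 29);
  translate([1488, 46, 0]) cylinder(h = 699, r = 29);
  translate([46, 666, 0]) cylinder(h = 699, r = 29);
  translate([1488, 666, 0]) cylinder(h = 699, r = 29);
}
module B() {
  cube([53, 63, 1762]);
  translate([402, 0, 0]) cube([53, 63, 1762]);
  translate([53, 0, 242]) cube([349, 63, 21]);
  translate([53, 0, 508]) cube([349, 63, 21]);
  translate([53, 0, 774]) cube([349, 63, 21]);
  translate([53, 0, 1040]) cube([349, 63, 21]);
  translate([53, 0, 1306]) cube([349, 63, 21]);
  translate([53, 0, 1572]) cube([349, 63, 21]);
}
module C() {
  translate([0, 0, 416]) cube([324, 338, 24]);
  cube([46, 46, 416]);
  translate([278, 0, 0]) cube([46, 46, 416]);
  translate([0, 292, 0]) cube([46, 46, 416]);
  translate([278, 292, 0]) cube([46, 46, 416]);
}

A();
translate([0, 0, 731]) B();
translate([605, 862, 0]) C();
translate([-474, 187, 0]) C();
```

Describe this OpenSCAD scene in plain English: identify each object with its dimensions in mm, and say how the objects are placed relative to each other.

A is a table with a 1534×712 mm rectangular top, 32 mm thick, top surface at z = 731 mm, supported by four round legs of 58 mm diameter, each leg's bounding box inset 17 mm from the nearest pair of top edges, running from the floor.

B is a wooden ladder with two side rails of 53×63 mm section and 1762 mm height, set 455 mm apart overall. Between them run 6 rectangular rungs (63 mm deep, 21 mm thick), front faces flush with the rails' −y face. The bottom of the first rung is 242 mm above the floor and each subsequent rung is 266 mm higher than the one below.

C is a four-legged stool. The seat is a 324×338×24 mm slab whose top surface is at z = 440 mm; four square legs, each 46×46 mm in cross-section, run from the floor (z = 0) to the underside of the seat, each flush with a corner of the seat.

The ladder is on top of the table. Two stools sit around the table at the +y, −x sides.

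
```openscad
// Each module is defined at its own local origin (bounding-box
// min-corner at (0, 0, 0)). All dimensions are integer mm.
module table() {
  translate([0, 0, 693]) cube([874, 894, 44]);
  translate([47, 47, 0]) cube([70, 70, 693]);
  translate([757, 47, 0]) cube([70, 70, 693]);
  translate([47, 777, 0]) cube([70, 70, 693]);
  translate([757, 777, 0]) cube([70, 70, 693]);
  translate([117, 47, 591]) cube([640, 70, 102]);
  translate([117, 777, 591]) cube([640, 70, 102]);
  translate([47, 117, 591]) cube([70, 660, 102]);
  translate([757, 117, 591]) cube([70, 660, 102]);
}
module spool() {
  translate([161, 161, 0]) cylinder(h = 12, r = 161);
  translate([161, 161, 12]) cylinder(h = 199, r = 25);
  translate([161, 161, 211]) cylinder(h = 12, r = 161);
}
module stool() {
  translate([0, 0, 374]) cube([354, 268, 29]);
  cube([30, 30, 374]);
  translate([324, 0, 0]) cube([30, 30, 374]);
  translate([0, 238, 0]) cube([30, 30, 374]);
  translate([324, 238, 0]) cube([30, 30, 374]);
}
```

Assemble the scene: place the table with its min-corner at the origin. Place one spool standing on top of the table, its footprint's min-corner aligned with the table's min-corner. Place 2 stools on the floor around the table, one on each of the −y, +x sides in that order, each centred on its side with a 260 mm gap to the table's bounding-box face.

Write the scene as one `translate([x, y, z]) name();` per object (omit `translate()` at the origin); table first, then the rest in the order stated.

table();
translate([0, 0, 737]) spool();
translate([260, -528, 0]) stool();
translate([1134, 313, 0]) stool();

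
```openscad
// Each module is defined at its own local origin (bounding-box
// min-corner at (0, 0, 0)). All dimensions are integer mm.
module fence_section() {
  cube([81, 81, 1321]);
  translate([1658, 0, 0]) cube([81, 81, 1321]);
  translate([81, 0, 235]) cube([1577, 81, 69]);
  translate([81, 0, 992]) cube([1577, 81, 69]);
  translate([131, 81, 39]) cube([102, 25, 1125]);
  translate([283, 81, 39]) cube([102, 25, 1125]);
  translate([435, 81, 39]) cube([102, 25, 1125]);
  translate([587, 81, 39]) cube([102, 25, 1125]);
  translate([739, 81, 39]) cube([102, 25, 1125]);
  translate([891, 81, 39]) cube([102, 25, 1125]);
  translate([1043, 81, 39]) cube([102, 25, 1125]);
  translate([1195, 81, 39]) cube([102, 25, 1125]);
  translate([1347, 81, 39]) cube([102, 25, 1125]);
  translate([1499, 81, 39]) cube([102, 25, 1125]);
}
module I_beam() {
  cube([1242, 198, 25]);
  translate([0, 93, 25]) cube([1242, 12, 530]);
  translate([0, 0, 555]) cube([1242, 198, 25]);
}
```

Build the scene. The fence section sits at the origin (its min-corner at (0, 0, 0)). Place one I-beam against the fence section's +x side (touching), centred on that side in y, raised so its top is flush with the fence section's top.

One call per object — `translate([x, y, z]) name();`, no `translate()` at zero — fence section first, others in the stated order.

fence_section();
translate([1739, -46, 741]) I_beam();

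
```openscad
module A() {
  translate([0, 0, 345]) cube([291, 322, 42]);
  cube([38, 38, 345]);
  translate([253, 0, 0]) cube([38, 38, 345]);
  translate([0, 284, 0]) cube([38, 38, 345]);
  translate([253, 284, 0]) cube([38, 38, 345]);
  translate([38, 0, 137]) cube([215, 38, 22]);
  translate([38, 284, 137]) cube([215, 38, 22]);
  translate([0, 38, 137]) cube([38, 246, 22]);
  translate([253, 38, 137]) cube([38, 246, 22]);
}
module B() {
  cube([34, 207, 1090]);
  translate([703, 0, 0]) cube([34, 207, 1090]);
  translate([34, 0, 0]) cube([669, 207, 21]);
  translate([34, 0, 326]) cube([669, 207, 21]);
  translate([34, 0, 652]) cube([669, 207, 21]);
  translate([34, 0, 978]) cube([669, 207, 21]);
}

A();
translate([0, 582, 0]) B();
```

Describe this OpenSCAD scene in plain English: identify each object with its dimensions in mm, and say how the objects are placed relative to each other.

A is a simple wooden stool: a rectangular seat 291 mm (x) by 322 mm (y), 42 mm thick, top face at z = 387 mm, on four square legs, each 38×38 mm in cross-section. The legs rest on z = 0, each flush with a corner of the seat. Four stretchers, 38 mm wide and 22 mm tall, connect adjacent legs with their undersides at z = 137 mm, each running between the inner faces of the legs it joins and aligned with the legs' outer faces on the other axis.

B is an open bookshelf. Two side panels, each 34 mm thick, 207 mm deep and 1090 mm tall, stand 737 mm apart (outside-to-outside). Between them sit 4 shelves, each 21 mm thick and 207 mm deep, spanning the full gap between the sides. The bottom shelf rests on the floor (its underside at z = 0) and the clear gap between one shelf's top and the next shelf's underside is 305 mm.

The bookshelf is on the floor beside the stool on its +y side.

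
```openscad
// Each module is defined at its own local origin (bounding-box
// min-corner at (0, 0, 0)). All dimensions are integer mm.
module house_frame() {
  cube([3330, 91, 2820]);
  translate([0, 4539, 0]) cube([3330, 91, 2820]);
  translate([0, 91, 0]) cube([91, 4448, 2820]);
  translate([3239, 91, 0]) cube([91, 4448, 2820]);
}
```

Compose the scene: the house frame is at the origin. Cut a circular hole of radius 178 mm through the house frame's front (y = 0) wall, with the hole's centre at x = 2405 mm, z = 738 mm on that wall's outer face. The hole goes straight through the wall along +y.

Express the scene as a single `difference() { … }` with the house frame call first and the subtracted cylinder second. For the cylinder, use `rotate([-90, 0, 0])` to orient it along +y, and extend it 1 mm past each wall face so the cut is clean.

difference() {
  house_frame();
  translate([2405, -1, 738]) rotate([-90, 0, 0]) cylinder(h = 93, r = 178);
}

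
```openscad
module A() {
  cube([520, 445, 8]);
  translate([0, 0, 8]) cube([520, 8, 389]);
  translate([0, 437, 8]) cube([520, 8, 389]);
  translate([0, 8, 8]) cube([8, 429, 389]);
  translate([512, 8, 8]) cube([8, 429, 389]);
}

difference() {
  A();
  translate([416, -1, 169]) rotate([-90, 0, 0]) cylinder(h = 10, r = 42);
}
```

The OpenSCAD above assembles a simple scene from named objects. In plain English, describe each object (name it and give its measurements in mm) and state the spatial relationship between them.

A is an open storage box with external size 520×445×397 mm and wall thickness 8 mm (the base is also 8 mm thick). The base covers the whole footprint; the four walls stand on the base, with the y-facing walls full-width and the x-facing walls fitting between their inner faces.

The open box has a circular hole of radius 42 mm through its front wall, centred at (x = 416, z = 169).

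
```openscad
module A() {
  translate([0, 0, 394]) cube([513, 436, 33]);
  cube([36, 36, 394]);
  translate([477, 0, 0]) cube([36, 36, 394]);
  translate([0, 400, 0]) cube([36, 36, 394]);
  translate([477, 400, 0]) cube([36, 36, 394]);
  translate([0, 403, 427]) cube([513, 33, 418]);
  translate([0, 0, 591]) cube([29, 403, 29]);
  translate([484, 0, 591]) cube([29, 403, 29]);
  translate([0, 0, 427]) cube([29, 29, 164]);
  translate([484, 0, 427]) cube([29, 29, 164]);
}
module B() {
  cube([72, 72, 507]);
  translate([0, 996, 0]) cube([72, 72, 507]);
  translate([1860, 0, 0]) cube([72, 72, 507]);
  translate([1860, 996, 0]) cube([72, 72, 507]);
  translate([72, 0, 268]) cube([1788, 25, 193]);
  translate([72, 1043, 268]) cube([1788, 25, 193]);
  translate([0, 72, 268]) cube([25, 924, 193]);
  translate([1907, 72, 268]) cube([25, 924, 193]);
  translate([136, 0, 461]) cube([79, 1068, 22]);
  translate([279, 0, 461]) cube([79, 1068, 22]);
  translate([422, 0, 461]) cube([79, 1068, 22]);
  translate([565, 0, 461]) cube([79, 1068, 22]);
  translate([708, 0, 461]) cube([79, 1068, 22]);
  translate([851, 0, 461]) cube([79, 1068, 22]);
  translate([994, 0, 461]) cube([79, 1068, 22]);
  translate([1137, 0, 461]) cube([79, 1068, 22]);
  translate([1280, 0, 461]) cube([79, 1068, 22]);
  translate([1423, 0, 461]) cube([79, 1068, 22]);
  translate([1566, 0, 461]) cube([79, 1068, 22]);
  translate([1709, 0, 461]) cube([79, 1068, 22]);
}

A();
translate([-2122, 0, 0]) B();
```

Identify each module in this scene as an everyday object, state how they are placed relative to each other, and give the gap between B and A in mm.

A is a chair. B is a bed frame. The bed frame is on the floor beside the chair on its −x side. The gap between the bed frame and the chair is 190 mm.

The bed frame's nearest face is 190 mm from the chair's −x face.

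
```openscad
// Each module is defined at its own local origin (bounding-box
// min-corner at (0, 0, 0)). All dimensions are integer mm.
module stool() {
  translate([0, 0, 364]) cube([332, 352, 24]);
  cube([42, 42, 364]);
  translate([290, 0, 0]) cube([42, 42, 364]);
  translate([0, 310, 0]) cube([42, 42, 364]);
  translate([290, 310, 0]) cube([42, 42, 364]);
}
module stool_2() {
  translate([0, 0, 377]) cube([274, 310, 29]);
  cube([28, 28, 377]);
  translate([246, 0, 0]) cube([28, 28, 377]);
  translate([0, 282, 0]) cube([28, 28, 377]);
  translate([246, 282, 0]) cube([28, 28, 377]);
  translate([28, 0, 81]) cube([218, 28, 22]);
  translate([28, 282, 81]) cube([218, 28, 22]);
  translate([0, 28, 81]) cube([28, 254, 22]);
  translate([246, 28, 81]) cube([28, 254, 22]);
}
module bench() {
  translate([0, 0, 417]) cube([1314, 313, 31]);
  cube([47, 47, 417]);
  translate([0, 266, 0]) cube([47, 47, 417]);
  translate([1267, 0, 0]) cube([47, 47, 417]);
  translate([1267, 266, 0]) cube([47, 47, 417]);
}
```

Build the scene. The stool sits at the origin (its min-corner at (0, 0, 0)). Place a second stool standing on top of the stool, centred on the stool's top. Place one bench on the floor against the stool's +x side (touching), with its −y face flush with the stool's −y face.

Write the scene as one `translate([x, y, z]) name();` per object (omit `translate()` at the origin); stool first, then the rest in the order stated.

stool();
translate([29, 21, 388]) stool_2();
translate([332, 0, 0]) bench();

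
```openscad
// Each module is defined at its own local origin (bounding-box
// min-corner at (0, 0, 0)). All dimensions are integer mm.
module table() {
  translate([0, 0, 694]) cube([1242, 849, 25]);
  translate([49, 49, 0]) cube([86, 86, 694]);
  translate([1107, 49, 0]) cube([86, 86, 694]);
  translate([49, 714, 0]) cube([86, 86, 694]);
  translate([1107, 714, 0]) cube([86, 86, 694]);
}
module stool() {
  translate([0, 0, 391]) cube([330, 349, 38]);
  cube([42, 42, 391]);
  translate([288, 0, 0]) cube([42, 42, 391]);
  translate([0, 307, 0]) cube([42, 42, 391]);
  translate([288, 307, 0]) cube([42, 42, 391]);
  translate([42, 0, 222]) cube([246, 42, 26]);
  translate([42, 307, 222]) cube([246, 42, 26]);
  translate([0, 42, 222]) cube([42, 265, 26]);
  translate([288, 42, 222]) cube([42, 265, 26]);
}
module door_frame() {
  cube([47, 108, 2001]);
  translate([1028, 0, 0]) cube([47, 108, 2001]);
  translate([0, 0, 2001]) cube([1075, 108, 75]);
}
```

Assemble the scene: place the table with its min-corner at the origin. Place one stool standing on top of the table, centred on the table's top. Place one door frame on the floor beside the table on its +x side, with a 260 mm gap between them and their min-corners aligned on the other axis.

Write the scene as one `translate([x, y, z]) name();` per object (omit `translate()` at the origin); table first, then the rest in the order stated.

table();
translate([456, 250, 719]) stool();
translate([1502, 0, 0]) door_frame();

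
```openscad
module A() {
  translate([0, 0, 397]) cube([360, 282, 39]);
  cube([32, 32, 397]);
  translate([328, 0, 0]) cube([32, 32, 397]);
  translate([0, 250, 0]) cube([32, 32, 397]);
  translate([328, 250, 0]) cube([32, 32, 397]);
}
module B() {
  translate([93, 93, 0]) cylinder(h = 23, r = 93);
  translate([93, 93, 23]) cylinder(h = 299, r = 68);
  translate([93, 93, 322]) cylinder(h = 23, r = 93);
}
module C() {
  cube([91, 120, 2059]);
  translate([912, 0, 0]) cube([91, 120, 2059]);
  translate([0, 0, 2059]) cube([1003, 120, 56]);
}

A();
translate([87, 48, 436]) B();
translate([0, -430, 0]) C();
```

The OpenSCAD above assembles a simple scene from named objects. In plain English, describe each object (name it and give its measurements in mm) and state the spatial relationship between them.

A is a four-legged stool. The seat is 360×282 mm, 39 mm thick, top at z = 436 mm. It stands on four square legs, each 32×32 mm in cross-section, from z = 0 to the seat underside, each flush with a corner of the seat.

B is a spool: two coaxial disc flanges of radius 93 mm and thickness 23 mm, joined by a core cylinder of radius 68 mm and height 299 mm. The lower flange rests on z = 0 and the three cylinders share a vertical axis.

C is a rectangular door frame: two vertical jambs of 91×120 mm section, 2059 mm tall, with a clear opening 821 mm wide between their inner faces. A header 56 mm tall and 120 mm deep lies on top of the jambs and spans the full outside width.

The spool is on top of the stool, centred. The door frame is on the floor beside the stool on its −y side.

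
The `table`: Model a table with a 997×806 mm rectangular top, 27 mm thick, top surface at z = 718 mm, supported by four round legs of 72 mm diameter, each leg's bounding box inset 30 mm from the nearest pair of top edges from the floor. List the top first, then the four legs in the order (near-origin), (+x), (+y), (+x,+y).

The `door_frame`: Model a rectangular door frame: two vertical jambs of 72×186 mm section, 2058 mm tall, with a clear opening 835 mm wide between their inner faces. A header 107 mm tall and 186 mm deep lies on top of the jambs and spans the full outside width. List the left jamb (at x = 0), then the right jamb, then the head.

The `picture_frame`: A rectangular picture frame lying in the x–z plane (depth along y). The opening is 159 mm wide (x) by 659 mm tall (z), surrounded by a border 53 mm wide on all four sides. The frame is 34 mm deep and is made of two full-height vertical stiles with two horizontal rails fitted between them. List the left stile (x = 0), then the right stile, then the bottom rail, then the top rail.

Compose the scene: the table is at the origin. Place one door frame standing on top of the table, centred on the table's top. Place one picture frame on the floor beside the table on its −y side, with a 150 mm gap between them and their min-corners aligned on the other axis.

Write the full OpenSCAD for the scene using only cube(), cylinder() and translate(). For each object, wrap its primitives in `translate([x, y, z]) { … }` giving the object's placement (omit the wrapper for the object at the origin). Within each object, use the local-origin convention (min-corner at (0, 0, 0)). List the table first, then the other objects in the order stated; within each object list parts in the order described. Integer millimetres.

translate([0, 0, 691]) cube([997, 806, 27]);
translate([66, 66, 0]) cylinder(h = 691, r = 36);
translate([931, 66, 0]) cylinder(h = 691, r = 36);
translate([66, 740, 0]) cylinder(h = 691, r = 36);
translate([931, 740, 0]) cylinder(h = 691, r = 36);
translate([9, 310, 718]) {
  cube([72, 186, 2058]);
  translate([907, 0, 0]) cube([72, 186, 2058]);
  translate([0, 0, 2058]) cube([979, 186, 107]);
}
translate([0, -184, 0]) {
  cube([53, 34, 765]);
  translate([212, 0, 0]) cube([53, 34, 765]);
  translate([53, 0, 0]) cube([159, 34, 53]);
  translate([53, 0, 712]) cube([159, 34, 53]);
}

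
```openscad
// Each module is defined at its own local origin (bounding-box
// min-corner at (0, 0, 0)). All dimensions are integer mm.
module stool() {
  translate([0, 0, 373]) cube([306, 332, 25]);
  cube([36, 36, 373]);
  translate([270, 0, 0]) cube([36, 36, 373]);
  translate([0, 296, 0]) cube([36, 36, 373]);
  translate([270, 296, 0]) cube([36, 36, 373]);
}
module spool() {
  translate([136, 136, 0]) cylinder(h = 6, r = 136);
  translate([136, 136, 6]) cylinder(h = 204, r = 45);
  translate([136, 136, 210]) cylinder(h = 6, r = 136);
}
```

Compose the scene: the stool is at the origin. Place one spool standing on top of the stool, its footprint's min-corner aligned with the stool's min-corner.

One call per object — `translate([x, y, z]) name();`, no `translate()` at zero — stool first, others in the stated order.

stool();
translate([0, 0, 398]) spool();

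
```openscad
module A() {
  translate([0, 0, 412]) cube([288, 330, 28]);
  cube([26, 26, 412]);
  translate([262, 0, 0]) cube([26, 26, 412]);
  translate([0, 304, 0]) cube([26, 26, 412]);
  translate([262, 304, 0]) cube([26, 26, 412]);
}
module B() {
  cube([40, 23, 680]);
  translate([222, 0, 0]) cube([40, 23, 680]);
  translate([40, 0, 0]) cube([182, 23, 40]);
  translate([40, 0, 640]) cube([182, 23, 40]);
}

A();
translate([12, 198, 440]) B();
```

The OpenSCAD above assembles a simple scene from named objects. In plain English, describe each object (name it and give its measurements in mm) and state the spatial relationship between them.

A is a four-legged stool. The seat is a 288×330×28 mm slab whose top surface is at z = 440 mm; four square legs, each 26×26 mm in cross-section, run from the floor (z = 0) to the underside of the seat, each flush with a corner of the seat.

B is a rectangular picture frame lying in the x–z plane (depth along y). The opening is 182 mm wide (x) by 600 mm tall (z), surrounded by a border 40 mm wide on all four sides. The frame is 23 mm deep and is made of two full-height vertical stiles with two horizontal rails fitted between them.

The picture frame is on top of the stool.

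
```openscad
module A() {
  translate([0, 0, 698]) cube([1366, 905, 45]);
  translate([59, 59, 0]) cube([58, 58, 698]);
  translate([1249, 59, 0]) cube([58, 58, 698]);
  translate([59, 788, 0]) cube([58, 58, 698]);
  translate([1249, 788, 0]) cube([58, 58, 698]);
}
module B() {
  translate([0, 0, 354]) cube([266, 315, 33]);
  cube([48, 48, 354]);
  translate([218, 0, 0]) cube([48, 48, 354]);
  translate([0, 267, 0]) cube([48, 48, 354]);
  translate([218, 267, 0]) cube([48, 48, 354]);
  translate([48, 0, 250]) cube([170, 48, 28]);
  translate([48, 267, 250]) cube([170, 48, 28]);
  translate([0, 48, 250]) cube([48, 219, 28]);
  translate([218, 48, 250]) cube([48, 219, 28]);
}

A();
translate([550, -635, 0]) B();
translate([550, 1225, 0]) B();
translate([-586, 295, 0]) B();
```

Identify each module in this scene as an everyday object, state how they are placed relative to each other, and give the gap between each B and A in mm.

Each stool's nearest face is 320 mm from the table's bounding box.

A is a table. B is a stool. Three stools sit around the table at the −y, +y, −x sides. The gap between each stool and the table is 320 mm.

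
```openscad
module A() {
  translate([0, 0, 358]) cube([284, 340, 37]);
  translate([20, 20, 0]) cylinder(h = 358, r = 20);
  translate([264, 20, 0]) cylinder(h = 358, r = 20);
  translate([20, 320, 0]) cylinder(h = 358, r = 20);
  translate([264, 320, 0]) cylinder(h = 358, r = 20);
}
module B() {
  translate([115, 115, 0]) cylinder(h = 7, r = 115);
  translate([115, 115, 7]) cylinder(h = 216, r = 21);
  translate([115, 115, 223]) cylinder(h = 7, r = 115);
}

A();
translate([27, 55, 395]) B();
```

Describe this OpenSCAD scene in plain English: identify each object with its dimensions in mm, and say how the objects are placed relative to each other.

A is a four-legged stool. The seat is a 284×340×37 mm slab whose top surface is at z = 395 mm; four round legs, each 40 mm in diameter, run from the floor (z = 0) to the underside of the seat, each leg's axis is inset half a diameter from the nearest pair of seat edges (so the leg's bounding box is flush with the corner).

B is a spool: two coaxial disc flanges of radius 115 mm and thickness 7 mm, joined by a core cylinder of radius 21 mm and height 216 mm. The lower flange rests on z = 0 and the three cylinders share a vertical axis.

The spool is on top of the stool, centred.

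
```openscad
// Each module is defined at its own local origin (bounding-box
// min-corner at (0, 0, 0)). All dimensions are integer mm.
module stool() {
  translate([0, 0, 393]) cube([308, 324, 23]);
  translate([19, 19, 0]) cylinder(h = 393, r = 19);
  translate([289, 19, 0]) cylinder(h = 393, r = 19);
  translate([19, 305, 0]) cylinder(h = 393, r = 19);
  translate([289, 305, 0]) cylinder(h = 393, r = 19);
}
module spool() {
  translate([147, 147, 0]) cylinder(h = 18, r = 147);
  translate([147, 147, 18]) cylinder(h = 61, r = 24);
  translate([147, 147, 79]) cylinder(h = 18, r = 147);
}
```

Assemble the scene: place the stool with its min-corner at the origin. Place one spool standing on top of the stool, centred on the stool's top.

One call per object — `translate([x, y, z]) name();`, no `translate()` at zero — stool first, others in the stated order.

stool();
translate([7, 15, 416]) spool();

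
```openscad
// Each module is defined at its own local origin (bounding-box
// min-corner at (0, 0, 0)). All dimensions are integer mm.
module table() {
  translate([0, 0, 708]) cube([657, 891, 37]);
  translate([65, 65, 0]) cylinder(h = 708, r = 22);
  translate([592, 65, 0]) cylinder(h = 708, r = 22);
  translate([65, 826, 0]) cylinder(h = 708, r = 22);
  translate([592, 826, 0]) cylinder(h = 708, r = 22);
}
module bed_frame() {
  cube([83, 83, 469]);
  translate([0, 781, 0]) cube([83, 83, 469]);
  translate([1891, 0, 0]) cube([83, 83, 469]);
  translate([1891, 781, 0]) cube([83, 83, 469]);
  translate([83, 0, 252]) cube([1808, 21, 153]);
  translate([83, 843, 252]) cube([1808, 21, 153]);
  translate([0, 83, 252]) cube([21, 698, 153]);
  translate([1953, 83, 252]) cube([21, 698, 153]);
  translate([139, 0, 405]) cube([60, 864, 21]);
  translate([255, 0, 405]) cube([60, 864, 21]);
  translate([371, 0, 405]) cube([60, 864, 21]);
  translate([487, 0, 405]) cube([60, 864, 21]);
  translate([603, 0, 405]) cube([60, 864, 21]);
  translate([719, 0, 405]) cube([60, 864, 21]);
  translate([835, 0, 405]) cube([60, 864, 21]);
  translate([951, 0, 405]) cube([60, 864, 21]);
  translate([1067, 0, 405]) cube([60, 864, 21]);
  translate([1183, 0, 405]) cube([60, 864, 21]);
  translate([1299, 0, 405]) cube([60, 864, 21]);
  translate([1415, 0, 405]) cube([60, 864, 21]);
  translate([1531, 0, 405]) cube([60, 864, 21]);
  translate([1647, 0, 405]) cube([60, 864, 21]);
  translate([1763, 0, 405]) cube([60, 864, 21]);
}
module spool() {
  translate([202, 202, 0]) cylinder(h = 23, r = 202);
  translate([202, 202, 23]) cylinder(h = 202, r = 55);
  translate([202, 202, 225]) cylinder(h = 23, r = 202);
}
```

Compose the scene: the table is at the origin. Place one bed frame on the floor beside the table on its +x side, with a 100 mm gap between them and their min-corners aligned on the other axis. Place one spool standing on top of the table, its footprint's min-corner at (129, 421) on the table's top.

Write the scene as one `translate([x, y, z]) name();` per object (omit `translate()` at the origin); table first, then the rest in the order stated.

table();
translate([757, 0, 0]) bed_frame();
translate([129, 421, 745]) spool();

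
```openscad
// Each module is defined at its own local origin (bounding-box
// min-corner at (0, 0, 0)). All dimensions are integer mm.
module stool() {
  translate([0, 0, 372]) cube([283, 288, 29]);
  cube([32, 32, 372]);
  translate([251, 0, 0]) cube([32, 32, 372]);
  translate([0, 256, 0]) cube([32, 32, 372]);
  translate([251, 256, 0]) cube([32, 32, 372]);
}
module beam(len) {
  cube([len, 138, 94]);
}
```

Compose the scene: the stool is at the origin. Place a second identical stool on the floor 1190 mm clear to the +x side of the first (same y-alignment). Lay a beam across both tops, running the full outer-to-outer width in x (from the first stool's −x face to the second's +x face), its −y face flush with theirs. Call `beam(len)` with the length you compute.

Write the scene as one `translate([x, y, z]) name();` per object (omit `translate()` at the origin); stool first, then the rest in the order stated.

stool();
translate([1473, 0, 0]) stool();
translate([0, 0, 401]) beam(1756);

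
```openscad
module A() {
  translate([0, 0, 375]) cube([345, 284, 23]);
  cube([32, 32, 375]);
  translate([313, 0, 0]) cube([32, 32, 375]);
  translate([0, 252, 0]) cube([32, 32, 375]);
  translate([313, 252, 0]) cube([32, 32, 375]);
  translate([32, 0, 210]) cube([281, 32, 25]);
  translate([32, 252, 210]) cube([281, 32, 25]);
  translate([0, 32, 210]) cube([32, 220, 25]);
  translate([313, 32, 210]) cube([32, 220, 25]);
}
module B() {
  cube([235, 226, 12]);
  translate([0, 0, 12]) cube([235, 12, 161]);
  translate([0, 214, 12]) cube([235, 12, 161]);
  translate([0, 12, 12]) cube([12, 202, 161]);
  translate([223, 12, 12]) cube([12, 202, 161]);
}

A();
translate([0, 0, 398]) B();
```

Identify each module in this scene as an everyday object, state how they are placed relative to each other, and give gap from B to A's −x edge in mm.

The open box's min-x is at 0; the stool's min-x is 0; gap = 0 mm.

A is a stool. B is an open box. The open box is on top of the stool. The gap from the open box to the stool's −x edge is 0 mm.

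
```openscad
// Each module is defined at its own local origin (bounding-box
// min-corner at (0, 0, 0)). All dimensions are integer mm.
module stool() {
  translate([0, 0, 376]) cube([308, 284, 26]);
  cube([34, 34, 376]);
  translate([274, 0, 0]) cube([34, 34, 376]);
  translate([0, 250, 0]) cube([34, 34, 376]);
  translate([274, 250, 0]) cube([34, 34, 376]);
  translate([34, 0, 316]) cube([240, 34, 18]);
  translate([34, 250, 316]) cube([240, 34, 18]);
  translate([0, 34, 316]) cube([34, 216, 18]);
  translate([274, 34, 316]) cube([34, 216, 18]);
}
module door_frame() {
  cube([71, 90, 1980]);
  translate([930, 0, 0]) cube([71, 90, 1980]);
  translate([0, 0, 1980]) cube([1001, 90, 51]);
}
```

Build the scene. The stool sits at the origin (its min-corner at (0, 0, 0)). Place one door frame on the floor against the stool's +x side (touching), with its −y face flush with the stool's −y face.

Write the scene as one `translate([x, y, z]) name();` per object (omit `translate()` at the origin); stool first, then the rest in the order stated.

stool();
translate([308, 0, 0]) door_frame();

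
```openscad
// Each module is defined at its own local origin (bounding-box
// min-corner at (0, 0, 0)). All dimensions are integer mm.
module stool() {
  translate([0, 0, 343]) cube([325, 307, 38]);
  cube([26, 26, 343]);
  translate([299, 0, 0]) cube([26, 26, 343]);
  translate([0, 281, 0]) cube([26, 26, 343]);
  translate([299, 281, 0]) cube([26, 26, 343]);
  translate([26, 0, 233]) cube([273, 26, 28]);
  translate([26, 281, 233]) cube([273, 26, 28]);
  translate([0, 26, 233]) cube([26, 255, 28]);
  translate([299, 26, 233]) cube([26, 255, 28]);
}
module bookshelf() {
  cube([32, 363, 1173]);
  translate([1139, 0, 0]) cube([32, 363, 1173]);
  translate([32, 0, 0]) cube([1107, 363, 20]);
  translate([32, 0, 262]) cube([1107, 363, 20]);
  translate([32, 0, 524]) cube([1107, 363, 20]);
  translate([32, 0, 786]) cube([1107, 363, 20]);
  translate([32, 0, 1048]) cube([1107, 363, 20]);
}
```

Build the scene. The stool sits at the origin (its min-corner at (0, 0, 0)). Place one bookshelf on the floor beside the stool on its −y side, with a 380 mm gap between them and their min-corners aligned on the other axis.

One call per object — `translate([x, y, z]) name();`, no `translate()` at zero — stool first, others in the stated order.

stool();
translate([0, -743, 0]) bookshelf();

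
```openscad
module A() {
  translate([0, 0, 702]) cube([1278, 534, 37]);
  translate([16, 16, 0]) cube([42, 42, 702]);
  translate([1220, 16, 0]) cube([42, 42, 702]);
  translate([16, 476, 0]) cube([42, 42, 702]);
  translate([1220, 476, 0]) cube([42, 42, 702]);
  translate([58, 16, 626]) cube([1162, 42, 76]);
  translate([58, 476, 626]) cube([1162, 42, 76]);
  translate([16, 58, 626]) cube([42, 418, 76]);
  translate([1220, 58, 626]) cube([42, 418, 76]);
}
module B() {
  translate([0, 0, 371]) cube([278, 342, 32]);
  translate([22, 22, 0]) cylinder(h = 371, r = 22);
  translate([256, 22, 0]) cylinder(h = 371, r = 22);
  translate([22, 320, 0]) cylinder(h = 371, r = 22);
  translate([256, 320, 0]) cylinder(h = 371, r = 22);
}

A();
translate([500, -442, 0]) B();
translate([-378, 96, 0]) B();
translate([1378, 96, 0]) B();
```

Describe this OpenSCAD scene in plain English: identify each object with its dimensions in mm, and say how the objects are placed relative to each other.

A is a table with a 1278×534 mm rectangular top, 37 mm thick, top surface at z = 739 mm, supported by four 42×42 mm square legs, each inset 16 mm from the nearest pair of top edges, running from the floor. Four apron rails, 42 mm thick and 76 mm tall, run between adjacent legs with their top edges flush with the underside of the top and their outer faces flush with the legs' outer faces.

B is a four-legged stool. The seat is a 278×342×32 mm slab whose top surface is at z = 403 mm; four round legs, each 44 mm in diameter, run from the floor (z = 0) to the underside of the seat, each leg's axis is inset half a diameter from the nearest pair of seat edges (so the leg's bounding box is flush with the corner).

Three stools sit around the table at the −y, −x, +x sides.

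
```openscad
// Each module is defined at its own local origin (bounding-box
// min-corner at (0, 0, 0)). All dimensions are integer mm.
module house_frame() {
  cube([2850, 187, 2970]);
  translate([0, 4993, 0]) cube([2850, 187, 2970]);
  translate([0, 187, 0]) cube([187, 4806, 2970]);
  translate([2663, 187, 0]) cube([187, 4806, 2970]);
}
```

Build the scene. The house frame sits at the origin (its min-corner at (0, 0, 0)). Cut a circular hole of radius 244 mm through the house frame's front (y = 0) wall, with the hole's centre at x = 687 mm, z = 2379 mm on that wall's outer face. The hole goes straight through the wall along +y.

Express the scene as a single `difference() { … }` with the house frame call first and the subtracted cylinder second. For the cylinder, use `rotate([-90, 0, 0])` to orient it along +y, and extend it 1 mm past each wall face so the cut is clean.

difference() {
  house_frame();
  translate([687, -1, 2379]) rotate([-90, 0, 0]) cylinder(h = 189, r = 244);
}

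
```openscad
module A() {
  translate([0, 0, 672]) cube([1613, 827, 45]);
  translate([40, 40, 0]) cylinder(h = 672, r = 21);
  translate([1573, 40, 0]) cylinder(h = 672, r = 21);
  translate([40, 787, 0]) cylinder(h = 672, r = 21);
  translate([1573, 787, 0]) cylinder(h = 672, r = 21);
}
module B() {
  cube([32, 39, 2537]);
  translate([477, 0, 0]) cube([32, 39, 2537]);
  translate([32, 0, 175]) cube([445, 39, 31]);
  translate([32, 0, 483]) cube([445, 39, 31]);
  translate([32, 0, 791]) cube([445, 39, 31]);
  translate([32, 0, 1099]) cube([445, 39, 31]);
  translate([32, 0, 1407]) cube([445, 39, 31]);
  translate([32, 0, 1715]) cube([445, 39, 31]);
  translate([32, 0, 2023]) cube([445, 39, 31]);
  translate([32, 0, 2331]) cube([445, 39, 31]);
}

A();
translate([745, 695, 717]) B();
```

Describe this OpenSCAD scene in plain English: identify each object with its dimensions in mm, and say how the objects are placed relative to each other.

A is a table: top 1613 mm (x) × 827 mm (y), 45 mm thick, upper face at z = 717 mm, on four round legs of 42 mm diameter, each leg's bounding box inset 19 mm from the nearest pair of top edges, running from z = 0 to the bottom of the top.

B is a straight ladder. Two 32×39 mm vertical rails, 2537 mm tall, stand 509 mm apart (outside-to-outside) with their front faces coplanar on the −y side. 8 rungs, each 39 mm deep and 31 mm tall, span between the inner faces of the rails, front faces flush with the rails. The lowest rung's underside is at z = 175 mm and rungs are spaced 308 mm apart (underside to underside).

The ladder is on top of the table.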